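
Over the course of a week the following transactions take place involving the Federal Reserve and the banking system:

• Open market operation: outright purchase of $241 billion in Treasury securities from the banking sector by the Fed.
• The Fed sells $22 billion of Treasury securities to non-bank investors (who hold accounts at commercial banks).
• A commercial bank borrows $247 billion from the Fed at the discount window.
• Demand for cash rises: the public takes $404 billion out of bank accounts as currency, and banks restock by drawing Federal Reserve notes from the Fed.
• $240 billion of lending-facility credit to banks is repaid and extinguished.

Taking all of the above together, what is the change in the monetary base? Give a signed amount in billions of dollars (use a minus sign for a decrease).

OMO purchase (from banks) $241 billion: Fed balance sheet expands → +$241B.
Asset sale (to non-banks) $22 billion: Fed balance sheet contracts → −$22B.
Discount-window loan $247 billion: Fed balance sheet expands → +$247B.
Currency withdrawal $404 billion: just a shift between currency and reserves — both are base money → 0.
Discount-window repayment $240 billion: Fed balance sheet contracts → −$240B.
Net: 241 − 22 + 247 + 0 − 240 = +$226 billion.

+$226 billion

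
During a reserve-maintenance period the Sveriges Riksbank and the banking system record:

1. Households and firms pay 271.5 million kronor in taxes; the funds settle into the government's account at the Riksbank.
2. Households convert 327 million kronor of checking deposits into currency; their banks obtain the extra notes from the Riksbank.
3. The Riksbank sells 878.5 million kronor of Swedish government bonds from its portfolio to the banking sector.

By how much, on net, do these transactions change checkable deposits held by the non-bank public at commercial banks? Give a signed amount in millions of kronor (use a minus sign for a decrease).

Government account inflow 271.5 million kronor: non-bank counterparties' bank balances fall → −271.5M.
Currency withdrawal 327 million kronor: non-bank counterparties' bank balances fall → −327M.
OMO sale (to banks) 878.5 million kronor: the counterparty is a bank, so public deposits are unchanged → 0.
Net: −271.5 − 327 + 0 = -598.5 million.

-598.5 million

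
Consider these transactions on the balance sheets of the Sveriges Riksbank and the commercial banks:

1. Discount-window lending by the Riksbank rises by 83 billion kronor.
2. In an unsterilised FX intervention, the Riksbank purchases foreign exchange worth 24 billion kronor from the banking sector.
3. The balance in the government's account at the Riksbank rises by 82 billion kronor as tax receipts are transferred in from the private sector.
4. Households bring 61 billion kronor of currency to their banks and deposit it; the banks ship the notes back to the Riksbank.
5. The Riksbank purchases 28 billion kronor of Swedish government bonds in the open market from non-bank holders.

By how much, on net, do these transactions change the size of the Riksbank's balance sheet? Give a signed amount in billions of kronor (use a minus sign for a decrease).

+135 billion

Riksbank balance sheet:
  Assets:      Securities +28B, Loans to banks +83B, Foreign assets +24B
  Liabilities: Bank reserves +114B, Currency in circulation −61B, Government deposits +82B
Change in total Riksbank assets = +135 billion.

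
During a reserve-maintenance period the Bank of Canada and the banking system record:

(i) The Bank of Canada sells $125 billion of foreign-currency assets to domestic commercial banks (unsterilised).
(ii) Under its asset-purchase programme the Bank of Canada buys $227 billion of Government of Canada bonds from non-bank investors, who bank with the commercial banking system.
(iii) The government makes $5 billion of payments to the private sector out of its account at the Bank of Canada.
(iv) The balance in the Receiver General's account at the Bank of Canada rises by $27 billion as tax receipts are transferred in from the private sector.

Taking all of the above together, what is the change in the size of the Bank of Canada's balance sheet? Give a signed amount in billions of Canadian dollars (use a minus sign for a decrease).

Bank of Canada balance sheet:
  Assets:      Securities +$227B, Foreign assets −$125B
  Liabilities: Bank reserves +$80B, Government deposits +$22B
Change in total Bank of Canada assets = +$102 billion.

+$102 billion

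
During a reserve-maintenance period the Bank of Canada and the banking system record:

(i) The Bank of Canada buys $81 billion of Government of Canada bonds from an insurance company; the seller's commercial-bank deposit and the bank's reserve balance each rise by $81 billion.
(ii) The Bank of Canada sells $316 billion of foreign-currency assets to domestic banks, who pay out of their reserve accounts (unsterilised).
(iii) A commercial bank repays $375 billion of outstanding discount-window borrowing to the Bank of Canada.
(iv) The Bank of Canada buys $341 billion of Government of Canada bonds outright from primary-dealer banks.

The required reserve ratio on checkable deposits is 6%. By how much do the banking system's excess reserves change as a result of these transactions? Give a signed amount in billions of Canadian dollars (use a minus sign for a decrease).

Asset purchase (from non-banks) $81 billion: reserves +$81B, deposits +$81B.
FX sale $316 billion: reserves −$316B, deposits 0.
Discount-window repayment $375 billion: reserves −$375B, deposits 0.
OMO purchase (from banks) $341 billion: reserves +$341B, deposits 0.
Totals: Δreserves = −$269B, Δdeposits = +$81B.
Δrequired reserves = 6% × +$81B = +$4.86B.
Δexcess reserves = Δreserves − Δrequired = −$269B − (+$4.86B) = -$273.86 billion.

-$273.86 billion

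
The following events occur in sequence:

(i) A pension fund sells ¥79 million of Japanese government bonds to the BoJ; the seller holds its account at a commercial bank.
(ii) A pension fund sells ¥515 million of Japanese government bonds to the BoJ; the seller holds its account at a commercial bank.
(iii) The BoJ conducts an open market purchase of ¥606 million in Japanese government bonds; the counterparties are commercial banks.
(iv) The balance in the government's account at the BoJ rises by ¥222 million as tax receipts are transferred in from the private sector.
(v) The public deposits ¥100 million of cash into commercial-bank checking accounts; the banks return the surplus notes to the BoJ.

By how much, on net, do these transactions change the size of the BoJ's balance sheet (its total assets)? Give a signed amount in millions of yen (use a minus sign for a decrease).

+¥1200 million

BoJ balance sheet:
  Assets:      Securities +¥1200M
  Liabilities: Bank reserves +¥1078M, Currency in circulation −¥100M, Government deposits +¥222M
Commercial banking system:
  Assets:      Reserves at CB +¥1078M, Securities −¥606M
  Liabilities: Checkable deposits +¥472M
Change in total BoJ assets = +¥1200 million.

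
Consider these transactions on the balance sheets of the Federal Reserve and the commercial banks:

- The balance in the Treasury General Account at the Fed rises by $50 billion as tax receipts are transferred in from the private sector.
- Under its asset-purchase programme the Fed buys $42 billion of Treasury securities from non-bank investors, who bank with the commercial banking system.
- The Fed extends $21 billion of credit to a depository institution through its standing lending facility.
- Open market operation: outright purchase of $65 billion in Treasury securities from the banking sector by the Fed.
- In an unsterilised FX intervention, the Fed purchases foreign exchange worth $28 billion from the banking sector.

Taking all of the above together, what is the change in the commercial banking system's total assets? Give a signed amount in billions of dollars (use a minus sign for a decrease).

+$13 billion

Government account inflow $50 billion: bank balance sheets shrink → −$50B.
Asset purchase (from non-banks) $42 billion: bank balance sheets expand → +$42B.
Discount-window loan $21 billion: bank balance sheets expand → +$21B.
OMO purchase (from banks) $65 billion: just an asset swap on bank balance sheets → 0.
FX purchase $28 billion: just an asset swap on bank balance sheets → 0.
Net: −50 + 42 + 21 + 0 + 0 = +$13 billion.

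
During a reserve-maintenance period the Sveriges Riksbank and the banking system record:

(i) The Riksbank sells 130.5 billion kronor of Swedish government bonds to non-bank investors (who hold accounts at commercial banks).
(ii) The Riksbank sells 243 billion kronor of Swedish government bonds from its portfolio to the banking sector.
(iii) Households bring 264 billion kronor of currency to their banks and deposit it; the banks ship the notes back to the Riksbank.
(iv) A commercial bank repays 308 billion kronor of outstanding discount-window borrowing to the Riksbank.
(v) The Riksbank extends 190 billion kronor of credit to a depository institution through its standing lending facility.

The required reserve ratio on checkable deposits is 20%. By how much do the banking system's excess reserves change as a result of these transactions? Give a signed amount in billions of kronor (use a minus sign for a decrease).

-254.2 billion

Asset sale (to non-banks) 130.5 billion kronor: reserves −130.5B, deposits −130.5B.
OMO sale (to banks) 243 billion kronor: reserves −243B, deposits 0.
Currency deposit 264 billion kronor: reserves +264B, deposits +264B.
Discount-window repayment 308 billion kronor: reserves −308B, deposits 0.
Discount-window loan 190 billion kronor: reserves +190B, deposits 0.
Totals: Δreserves = −227.5B, Δdeposits = +133.5B.
Δrequired reserves = 20% × +133.5B = +26.7B.
Δexcess reserves = Δreserves − Δrequired = −227.5B − (+26.7B) = -254.2 billion.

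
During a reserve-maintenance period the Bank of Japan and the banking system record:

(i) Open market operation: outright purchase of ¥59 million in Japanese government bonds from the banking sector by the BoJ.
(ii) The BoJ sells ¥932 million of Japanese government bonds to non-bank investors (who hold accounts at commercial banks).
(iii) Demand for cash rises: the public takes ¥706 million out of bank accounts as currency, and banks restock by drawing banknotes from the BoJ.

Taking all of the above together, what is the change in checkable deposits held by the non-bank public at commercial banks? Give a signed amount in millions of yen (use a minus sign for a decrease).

OMO purchase (from banks) ¥59 million: the counterparty is a bank, so public deposits are unchanged → 0.
Asset sale (to non-banks) ¥932 million: non-bank counterparties' bank balances fall → −¥932M.
Currency withdrawal ¥706 million: non-bank counterparties' bank balances fall → −¥706M.
Net: 0 − 932 − 706 = -¥1638 million.

-¥1638 million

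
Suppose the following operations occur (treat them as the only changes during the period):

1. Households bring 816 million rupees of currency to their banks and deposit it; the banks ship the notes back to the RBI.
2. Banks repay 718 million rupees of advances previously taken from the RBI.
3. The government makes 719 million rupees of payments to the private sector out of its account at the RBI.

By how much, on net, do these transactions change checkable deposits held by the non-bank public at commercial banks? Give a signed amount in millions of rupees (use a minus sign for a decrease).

Currency deposit 816 million rupees: non-bank counterparties' bank balances rise → +816M.
Discount-window repayment 718 million rupees: the counterparty is a bank, so public deposits are unchanged → 0.
Government spending 719 million rupees: non-bank counterparties' bank balances rise → +719M.
Net: 816 + 0 + 719 = +1535 million.

+1535 million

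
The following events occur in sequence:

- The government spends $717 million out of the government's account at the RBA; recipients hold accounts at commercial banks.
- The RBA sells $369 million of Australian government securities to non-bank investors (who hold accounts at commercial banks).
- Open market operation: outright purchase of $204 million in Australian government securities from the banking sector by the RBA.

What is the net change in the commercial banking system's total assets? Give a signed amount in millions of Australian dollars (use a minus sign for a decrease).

Government spending $717 million: bank balance sheets expand → +$717M.
Asset sale (to non-banks) $369 million: bank balance sheets shrink → −$369M.
OMO purchase (from banks) $204 million: just an asset swap on bank balance sheets → 0.
Net: 717 − 369 + 0 = +$348 million.

+$348 million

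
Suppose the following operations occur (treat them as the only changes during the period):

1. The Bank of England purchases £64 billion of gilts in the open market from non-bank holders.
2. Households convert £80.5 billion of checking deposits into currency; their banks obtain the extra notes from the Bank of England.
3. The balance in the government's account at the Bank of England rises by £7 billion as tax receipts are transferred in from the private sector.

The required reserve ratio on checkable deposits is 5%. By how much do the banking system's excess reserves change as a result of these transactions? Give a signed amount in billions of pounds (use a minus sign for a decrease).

Asset purchase (from non-banks) £64 billion: reserves +£64B, deposits +£64B.
Currency withdrawal £80.5 billion: reserves −£80.5B, deposits −£80.5B.
Government account inflow £7 billion: reserves −£7B, deposits −£7B.
Totals: Δreserves = −£23.5B, Δdeposits = −£23.5B.
Δrequired reserves = 5% × −£23.5B = −£1.175B.
Δexcess reserves = Δreserves − Δrequired = −£23.5B − (−£1.175B) = -£22.325 billion.

-£22.325 billion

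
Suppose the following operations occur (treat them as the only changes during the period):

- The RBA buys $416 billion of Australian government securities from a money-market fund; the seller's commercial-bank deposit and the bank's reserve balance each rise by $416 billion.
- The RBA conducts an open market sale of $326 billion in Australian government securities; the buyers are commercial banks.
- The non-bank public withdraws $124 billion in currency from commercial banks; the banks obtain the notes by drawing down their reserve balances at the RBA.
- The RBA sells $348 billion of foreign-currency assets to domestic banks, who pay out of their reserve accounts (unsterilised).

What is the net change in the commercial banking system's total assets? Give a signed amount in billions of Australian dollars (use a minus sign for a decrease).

Asset purchase (from non-banks) $416 billion: bank balance sheets expand → +$416B.
OMO sale (to banks) $326 billion: just an asset swap on bank balance sheets → 0.
Currency withdrawal $124 billion: bank balance sheets shrink → −$124B.
FX sale $348 billion: just an asset swap on bank balance sheets → 0.
Net: 416 + 0 − 124 + 0 = +$292 billion.

+$292 billion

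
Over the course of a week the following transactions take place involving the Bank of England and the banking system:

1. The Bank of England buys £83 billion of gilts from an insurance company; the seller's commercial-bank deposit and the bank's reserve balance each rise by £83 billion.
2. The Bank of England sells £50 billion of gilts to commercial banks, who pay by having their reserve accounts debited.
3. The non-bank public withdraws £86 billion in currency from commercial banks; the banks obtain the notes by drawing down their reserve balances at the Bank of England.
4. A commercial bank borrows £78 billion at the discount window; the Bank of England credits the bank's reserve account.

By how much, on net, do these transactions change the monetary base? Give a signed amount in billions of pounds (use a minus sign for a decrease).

Bank of England balance sheet:
  Assets:      Securities +£33B, Loans to banks +£78B
  Liabilities: Bank reserves +£25B, Currency in circulation +£86B
Monetary base = currency + reserves: +£86B + (+£25B) = +£111 billion.

+£111 billion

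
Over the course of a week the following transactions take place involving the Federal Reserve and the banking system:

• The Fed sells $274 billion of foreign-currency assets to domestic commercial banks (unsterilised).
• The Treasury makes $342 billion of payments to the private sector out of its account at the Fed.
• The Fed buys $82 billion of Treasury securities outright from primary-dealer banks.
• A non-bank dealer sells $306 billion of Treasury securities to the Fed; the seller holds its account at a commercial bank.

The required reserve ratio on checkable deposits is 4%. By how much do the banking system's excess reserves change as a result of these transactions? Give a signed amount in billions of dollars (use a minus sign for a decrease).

+$430.08 billion

FX sale $274 billion: reserves −$274B, deposits 0.
Government spending $342 billion: reserves +$342B, deposits +$342B.
OMO purchase (from banks) $82 billion: reserves +$82B, deposits 0.
Asset purchase (from non-banks) $306 billion: reserves +$306B, deposits +$306B.
Totals: Δreserves = +$456B, Δdeposits = +$648B.
Δrequired reserves = 4% × +$648B = +$25.92B.
Δexcess reserves = Δreserves − Δrequired = +$456B − (+$25.92B) = +$430.08 billion.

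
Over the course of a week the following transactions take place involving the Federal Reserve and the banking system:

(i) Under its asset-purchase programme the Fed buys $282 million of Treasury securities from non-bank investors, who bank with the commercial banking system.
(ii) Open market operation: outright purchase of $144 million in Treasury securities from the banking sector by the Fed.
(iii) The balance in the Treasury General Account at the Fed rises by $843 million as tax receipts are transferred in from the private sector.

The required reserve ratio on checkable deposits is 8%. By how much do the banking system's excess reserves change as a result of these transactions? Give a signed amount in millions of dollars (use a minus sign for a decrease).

Asset purchase (from non-banks) $282 million: reserves +$282M, deposits +$282M.
OMO purchase (from banks) $144 million: reserves +$144M, deposits 0.
Government account inflow $843 million: reserves −$843M, deposits −$843M.
Totals: Δreserves = −$417M, Δdeposits = −$561M.
Δrequired reserves = 8% × −$561M = −$44.88M.
Δexcess reserves = Δreserves − Δrequired = −$417M − (−$44.88M) = -$372.12 million.

-$372.12 million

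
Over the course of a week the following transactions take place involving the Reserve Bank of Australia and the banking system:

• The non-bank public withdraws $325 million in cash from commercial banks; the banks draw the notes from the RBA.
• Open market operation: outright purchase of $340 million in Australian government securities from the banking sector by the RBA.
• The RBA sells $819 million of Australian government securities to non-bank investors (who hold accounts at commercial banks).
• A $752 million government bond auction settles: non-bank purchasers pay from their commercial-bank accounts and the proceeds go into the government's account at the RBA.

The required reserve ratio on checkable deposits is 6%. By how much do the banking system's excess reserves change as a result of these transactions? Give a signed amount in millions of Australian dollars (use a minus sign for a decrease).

Currency withdrawal $325 million: reserves −$325M, deposits −$325M.
OMO purchase (from banks) $340 million: reserves +$340M, deposits 0.
Asset sale (to non-banks) $819 million: reserves −$819M, deposits −$819M.
Government account inflow $752 million: reserves −$752M, deposits −$752M.
Totals: Δreserves = −$1556M, Δdeposits = −$1896M.
Δrequired reserves = 6% × −$1896M = −$113.76M.
Δexcess reserves = Δreserves − Δrequired = −$1556M − (−$113.76M) = -$1442.24 million.

-$1442.24 million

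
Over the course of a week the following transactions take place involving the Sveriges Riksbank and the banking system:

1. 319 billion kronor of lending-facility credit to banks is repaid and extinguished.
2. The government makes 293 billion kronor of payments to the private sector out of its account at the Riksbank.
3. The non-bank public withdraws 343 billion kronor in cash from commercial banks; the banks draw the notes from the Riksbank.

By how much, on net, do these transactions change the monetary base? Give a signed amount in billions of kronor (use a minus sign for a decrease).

Riksbank balance sheet:
  Assets:      Loans to banks −319B
  Liabilities: Bank reserves −369B, Currency in circulation +343B, Government deposits −293B
Monetary base = currency + reserves: +343B + (−369B) = -26 billion.

-26 billion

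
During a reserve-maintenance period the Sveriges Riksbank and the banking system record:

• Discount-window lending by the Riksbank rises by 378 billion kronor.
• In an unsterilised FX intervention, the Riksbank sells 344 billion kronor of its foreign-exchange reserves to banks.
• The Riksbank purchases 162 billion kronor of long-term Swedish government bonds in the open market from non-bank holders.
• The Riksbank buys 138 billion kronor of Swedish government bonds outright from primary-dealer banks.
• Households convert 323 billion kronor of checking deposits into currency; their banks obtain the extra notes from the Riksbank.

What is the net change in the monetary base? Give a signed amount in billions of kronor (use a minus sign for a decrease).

+334 billion

Discount-window loan 378 billion kronor: Riksbank balance sheet expands → +378B.
FX sale 344 billion kronor: Riksbank balance sheet contracts → −344B.
Asset purchase (from non-banks) 162 billion kronor: Riksbank balance sheet expands → +162B.
OMO purchase (from banks) 138 billion kronor: Riksbank balance sheet expands → +138B.
Currency withdrawal 323 billion kronor: just a shift between currency and reserves — both are base money → 0.
Net: 378 − 344 + 162 + 138 + 0 = +334 billion.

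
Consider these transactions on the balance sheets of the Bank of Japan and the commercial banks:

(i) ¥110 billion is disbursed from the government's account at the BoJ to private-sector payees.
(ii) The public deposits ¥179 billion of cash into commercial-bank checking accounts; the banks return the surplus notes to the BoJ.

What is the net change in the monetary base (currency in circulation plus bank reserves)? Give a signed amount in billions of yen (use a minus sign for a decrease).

+¥110 billion

Government spending ¥110 billion: a non-base liability converts back to reserves → +¥110B.
Currency deposit ¥179 billion: just a shift between currency and reserves — both are base money → 0.
Net: 110 + 0 = +¥110 billion.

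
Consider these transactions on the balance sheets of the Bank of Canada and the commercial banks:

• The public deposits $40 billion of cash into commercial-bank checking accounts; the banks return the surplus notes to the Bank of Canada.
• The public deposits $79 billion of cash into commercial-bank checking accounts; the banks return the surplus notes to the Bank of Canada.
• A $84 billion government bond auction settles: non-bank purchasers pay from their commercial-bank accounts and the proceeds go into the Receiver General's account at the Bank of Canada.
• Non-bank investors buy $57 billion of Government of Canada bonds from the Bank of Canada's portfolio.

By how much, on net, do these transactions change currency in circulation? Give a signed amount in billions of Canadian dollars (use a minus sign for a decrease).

Bank of Canada balance sheet:
  Assets:      Securities −$57B
  Liabilities: Bank reserves −$22B, Currency in circulation −$119B, Government deposits +$84B
So the change in currency in circulation is -$119 billion.

-$119 billion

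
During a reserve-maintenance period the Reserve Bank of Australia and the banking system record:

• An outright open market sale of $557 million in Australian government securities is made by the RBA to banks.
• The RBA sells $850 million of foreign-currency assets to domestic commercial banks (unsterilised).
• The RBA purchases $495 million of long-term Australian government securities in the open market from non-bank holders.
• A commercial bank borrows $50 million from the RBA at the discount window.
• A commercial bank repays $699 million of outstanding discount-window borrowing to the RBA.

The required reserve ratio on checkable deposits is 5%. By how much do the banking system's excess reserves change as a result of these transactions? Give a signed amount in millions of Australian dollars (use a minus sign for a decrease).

OMO sale (to banks) $557 million: reserves −$557M, deposits 0.
FX sale $850 million: reserves −$850M, deposits 0.
Asset purchase (from non-banks) $495 million: reserves +$495M, deposits +$495M.
Discount-window loan $50 million: reserves +$50M, deposits 0.
Discount-window repayment $699 million: reserves −$699M, deposits 0.
Totals: Δreserves = −$1561M, Δdeposits = +$495M.
Δrequired reserves = 5% × +$495M = +$24.75M.
Δexcess reserves = Δreserves − Δrequired = −$1561M − (+$24.75M) = -$1585.75 million.

-$1585.75 million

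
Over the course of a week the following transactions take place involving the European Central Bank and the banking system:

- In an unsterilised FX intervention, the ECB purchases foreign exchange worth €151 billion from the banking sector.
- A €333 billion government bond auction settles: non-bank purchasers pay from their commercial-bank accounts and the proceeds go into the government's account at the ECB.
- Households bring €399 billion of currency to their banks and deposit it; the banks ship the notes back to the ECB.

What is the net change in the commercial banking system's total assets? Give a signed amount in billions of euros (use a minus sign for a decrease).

FX purchase €151 billion: just an asset swap on bank balance sheets → 0.
Government account inflow €333 billion: bank balance sheets shrink → −€333B.
Currency deposit €399 billion: bank balance sheets expand → +€399B.
Net: 0 − 333 + 399 = +€66 billion.

+€66 billion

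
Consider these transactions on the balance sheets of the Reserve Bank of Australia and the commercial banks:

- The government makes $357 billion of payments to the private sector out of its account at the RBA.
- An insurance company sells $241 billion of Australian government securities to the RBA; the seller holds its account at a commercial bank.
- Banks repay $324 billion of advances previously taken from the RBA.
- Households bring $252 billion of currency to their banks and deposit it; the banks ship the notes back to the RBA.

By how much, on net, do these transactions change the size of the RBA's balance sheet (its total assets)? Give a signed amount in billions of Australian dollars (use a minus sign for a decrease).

-$83 billion

RBA balance sheet:
  Assets:      Securities +$241B, Loans to banks −$324B
  Liabilities: Bank reserves +$526B, Currency in circulation −$252B, Government deposits −$357B
Commercial banking system:
  Assets:      Reserves at CB +$526B
  Liabilities: Checkable deposits +$850B, Borrowings from CB −$324B
Change in total RBA assets = -$83 billion.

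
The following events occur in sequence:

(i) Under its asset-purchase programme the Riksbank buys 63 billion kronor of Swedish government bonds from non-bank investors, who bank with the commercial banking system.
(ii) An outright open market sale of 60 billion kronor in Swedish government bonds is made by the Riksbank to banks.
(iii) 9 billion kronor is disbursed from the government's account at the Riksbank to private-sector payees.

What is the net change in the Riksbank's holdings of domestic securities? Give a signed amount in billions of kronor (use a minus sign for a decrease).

+3 billion

Asset purchase (from non-banks) 63 billion kronor: securities added to the Riksbank's portfolio → +63B.
OMO sale (to banks) 60 billion kronor: securities removed from the Riksbank's portfolio → −60B.
Government spending 9 billion kronor: the Riksbank's securities portfolio is untouched → 0.
Net: 63 − 60 + 0 = +3 billion.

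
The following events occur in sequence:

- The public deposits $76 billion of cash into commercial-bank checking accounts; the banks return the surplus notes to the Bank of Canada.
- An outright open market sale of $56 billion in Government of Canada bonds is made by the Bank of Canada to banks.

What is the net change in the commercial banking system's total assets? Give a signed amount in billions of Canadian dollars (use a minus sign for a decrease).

+$76 billion

Bank of Canada balance sheet:
  Assets:      Securities −$56B
  Liabilities: Bank reserves +$20B, Currency in circulation −$76B
Commercial banking system:
  Assets:      Reserves at CB +$20B, Securities +$56B
  Liabilities: Checkable deposits +$76B
Change in total bank assets = +$76 billion.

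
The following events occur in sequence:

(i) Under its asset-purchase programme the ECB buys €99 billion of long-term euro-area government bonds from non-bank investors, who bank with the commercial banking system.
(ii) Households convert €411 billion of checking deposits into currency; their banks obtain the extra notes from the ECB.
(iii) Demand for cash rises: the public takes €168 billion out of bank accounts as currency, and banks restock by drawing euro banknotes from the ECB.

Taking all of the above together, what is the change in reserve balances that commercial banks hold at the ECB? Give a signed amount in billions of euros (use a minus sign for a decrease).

-€480 billion

ECB balance sheet:
  Assets:      Securities +€99B
  Liabilities: Bank reserves −€480B, Currency in circulation +€579B
Commercial banking system:
  Assets:      Reserves at CB −€480B
  Liabilities: Checkable deposits −€480B
So the change in reserve balances that commercial banks hold at the ECB is -€480 billion.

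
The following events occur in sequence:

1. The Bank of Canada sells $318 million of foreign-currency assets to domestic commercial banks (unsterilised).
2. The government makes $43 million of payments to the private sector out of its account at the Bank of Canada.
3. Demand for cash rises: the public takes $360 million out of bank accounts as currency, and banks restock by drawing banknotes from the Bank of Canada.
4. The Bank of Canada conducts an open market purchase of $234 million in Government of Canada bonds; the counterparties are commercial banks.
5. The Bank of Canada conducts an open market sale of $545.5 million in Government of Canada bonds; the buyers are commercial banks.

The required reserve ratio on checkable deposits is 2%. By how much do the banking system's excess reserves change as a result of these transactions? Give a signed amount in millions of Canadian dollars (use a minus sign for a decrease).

FX sale $318 million: reserves −$318M, deposits 0.
Government spending $43 million: reserves +$43M, deposits +$43M.
Currency withdrawal $360 million: reserves −$360M, deposits −$360M.
OMO purchase (from banks) $234 million: reserves +$234M, deposits 0.
OMO sale (to banks) $545.5 million: reserves −$545.5M, deposits 0.
Totals: Δreserves = −$946.5M, Δdeposits = −$317M.
Δrequired reserves = 2% × −$317M = −$6.34M.
Δexcess reserves = Δreserves − Δrequired = −$946.5M − (−$6.34M) = -$940.16 million.

-$940.16 million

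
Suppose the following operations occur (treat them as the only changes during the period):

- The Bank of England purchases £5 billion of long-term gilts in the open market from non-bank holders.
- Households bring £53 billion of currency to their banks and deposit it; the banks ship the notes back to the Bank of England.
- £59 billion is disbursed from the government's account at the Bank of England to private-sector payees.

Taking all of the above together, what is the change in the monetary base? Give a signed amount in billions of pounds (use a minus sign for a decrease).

+£64 billion

Asset purchase (from non-banks) £5 billion: Bank of England balance sheet expands → +£5B.
Currency deposit £53 billion: just a shift between currency and reserves — both are base money → 0.
Government spending £59 billion: a non-base liability converts back to reserves → +£59B.
Net: 5 + 0 + 59 = +£64 billion.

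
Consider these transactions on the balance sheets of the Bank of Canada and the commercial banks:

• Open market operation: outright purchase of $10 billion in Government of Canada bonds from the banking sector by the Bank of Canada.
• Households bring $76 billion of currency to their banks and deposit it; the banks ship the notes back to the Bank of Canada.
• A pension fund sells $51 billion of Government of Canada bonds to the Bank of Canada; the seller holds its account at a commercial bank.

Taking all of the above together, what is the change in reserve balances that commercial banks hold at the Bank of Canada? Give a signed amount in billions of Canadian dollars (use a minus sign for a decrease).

Bank of Canada balance sheet:
  Assets:      Securities +$61B
  Liabilities: Bank reserves +$137B, Currency in circulation −$76B
Commercial banking system:
  Assets:      Reserves at CB +$137B, Securities −$10B
  Liabilities: Checkable deposits +$127B
So the change in reserve balances that commercial banks hold at the Bank of Canada is +$137 billion.

+$137 billion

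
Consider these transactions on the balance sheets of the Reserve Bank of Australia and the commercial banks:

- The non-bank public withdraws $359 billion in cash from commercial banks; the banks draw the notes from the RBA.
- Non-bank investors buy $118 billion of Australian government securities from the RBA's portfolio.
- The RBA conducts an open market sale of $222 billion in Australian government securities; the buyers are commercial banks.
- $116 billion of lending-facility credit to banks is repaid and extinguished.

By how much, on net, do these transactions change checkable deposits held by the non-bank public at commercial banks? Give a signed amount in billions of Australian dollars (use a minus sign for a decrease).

RBA balance sheet:
  Assets:      Securities −$340B, Loans to banks −$116B
  Liabilities: Bank reserves −$815B, Currency in circulation +$359B
Commercial banking system:
  Assets:      Reserves at CB −$815B, Securities +$222B
  Liabilities: Checkable deposits −$477B, Borrowings from CB −$116B
So the change in checkable deposits held by the non-bank public at commercial banks is -$477 billion.

-$477 billion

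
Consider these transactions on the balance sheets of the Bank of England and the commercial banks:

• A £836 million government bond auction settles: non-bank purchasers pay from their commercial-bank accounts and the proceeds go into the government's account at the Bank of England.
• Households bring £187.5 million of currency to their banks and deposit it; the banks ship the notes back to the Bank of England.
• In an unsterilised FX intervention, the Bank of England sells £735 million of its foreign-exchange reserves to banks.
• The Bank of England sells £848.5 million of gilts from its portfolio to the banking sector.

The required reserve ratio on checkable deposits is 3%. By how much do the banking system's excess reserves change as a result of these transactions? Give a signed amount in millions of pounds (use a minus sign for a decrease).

Government account inflow £836 million: reserves −£836M, deposits −£836M.
Currency deposit £187.5 million: reserves +£187.5M, deposits +£187.5M.
FX sale £735 million: reserves −£735M, deposits 0.
OMO sale (to banks) £848.5 million: reserves −£848.5M, deposits 0.
Totals: Δreserves = −£2232M, Δdeposits = −£648.5M.
Δrequired reserves = 3% × −£648.5M = −£19.455M.
Δexcess reserves = Δreserves − Δrequired = −£2232M − (−£19.455M) = -£2212.545 million.

-£2212.545 million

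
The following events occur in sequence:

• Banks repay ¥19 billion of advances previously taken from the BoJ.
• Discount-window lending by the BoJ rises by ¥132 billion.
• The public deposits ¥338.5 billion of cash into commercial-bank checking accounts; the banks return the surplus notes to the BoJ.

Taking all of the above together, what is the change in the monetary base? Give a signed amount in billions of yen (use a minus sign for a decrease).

Discount-window repayment ¥19 billion: BoJ balance sheet contracts → −¥19B.
Discount-window loan ¥132 billion: BoJ balance sheet expands → +¥132B.
Currency deposit ¥338.5 billion: just a shift between currency and reserves — both are base money → 0.
Net: −19 + 132 + 0 = +¥113 billion.

+¥113 billion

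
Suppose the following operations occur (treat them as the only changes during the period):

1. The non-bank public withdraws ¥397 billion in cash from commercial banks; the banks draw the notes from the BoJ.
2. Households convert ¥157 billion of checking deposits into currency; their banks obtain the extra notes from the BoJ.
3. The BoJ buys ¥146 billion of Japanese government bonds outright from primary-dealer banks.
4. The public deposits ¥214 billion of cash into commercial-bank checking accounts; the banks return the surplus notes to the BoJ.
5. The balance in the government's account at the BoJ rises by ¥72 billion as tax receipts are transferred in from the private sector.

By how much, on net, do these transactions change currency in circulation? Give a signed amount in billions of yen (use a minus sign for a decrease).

+¥340 billion

Currency withdrawal ¥397 billion: notes leave the central bank → +¥397B.
Currency withdrawal ¥157 billion: notes leave the central bank → +¥157B.
OMO purchase (from banks) ¥146 billion: no currency enters or leaves circulation → 0.
Currency deposit ¥214 billion: notes return to the central bank → −¥214B.
Government account inflow ¥72 billion: no currency enters or leaves circulation → 0.
Net: 397 + 157 + 0 − 214 + 0 = +¥340 billion.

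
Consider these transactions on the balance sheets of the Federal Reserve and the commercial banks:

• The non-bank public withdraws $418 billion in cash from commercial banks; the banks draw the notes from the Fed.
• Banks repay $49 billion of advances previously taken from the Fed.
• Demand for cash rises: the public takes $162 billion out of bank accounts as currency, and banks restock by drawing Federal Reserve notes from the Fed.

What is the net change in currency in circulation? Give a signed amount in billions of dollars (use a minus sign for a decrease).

+$580 billion

Currency withdrawal $418 billion: notes leave the central bank → +$418B.
Discount-window repayment $49 billion: no currency enters or leaves circulation → 0.
Currency withdrawal $162 billion: notes leave the central bank → +$162B.
Net: 418 + 0 + 162 = +$580 billion.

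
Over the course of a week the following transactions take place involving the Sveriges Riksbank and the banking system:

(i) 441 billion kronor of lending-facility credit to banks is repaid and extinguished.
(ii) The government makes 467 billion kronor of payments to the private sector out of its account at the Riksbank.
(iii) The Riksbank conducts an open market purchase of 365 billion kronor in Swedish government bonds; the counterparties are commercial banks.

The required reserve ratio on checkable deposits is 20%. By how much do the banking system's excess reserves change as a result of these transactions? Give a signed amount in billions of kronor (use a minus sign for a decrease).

+297.6 billion

Discount-window repayment 441 billion kronor: reserves −441B, deposits 0.
Government spending 467 billion kronor: reserves +467B, deposits +467B.
OMO purchase (from banks) 365 billion kronor: reserves +365B, deposits 0.
Totals: Δreserves = +391B, Δdeposits = +467B.
Δrequired reserves = 20% × +467B = +93.4B.
Δexcess reserves = Δreserves − Δrequired = +391B − (+93.4B) = +297.6 billion.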